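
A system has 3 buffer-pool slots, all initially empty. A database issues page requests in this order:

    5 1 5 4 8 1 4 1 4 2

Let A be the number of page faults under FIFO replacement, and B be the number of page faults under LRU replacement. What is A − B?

-1

Under FIFO: F F . F F . . . . F → 5 faults.
Under LRU: F F . F F F . . . F → 6 faults.
A − B = 5 − 6 = -1.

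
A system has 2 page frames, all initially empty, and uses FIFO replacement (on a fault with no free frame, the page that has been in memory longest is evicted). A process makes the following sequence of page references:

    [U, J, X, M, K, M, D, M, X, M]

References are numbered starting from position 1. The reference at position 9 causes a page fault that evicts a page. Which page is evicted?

D

pos 1: U: fault, frames [U]
pos 2: J: fault, frames [U, J]
pos 3: X: fault, evict U, frames [J, X]
pos 4: M: fault, evict J, frames [X, M]
pos 5: K: fault, evict X, frames [M, K]
pos 6: M: hit
pos 7: D: fault, evict M, frames [K, D]
pos 8: M: fault, evict K, frames [D, M]
pos 9: X: fault, evict D, frames [M, X]
At position 9, page D is evicted.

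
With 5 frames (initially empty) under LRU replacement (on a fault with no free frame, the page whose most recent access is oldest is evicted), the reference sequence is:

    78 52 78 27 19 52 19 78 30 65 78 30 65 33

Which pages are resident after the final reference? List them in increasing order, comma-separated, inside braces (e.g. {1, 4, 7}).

78 -> fault, frames {78}
52 -> fault, frames {78,52}
78 -> hit
27 -> fault, frames {52,78,27}
19 -> fault, frames {52,78,27,19}
52 -> hit
19 -> hit
78 -> hit
30 -> fault, frames {27,52,19,78,30}
65 -> fault, evict 27, frames {52,19,78,30,65}
78 -> hit
30 -> hit
65 -> hit
33 -> fault, evict 52, frames {19,78,30,65,33}

{19, 30, 33, 65, 78}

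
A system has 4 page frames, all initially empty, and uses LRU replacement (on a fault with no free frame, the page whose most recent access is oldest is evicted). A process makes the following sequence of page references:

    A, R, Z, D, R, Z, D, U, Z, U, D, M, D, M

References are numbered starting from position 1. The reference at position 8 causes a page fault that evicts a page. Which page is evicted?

A

pos 1: A: fault, frames [A]
pos 2: R: fault, frames [A, R]
pos 3: Z: fault, frames [A, R, Z]
pos 4: D: fault, frames [A, R, Z, D]
pos 5: R: hit
pos 6: Z: hit
pos 7: D: hit
pos 8: U: fault, evict A, frames [R, Z, D, U]
At position 8, page A is evicted.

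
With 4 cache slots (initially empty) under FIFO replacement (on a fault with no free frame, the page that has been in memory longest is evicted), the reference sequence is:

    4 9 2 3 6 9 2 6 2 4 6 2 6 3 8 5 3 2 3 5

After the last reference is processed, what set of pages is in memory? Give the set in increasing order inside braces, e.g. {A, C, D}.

{2, 3, 5, 8}

4 -> miss, frames [4]
9 -> miss, frames [4, 9]
2 -> miss, frames [4, 9, 2]
3 -> miss, frames [4, 9, 2, 3]
6 -> miss, evict 4, frames [9, 2, 3, 6]
9 -> hit
2 -> hit
6 -> hit
2 -> hit
4 -> miss, evict 9, frames [2, 3, 6, 4]
6 -> hit
2 -> hit
6 -> hit
3 -> hit
8 -> miss, evict 2, frames [3, 6, 4, 8]
5 -> miss, evict 3, frames [6, 4, 8, 5]
3 -> miss, evict 6, frames [4, 8, 5, 3]
2 -> miss, evict 4, frames [8, 5, 3, 2]
3 -> hit
5 -> hit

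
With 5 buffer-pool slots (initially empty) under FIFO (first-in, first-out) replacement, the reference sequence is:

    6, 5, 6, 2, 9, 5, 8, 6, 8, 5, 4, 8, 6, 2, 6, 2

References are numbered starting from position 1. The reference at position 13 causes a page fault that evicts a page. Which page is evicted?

5

pos 1: 6 -> fault, frames [6]
pos 2: 5 -> fault, frames [6, 5]
pos 3: 6 -> hit
pos 4: 2 -> fault, frames [6, 5, 2]
pos 5: 9 -> fault, frames [6, 5, 2, 9]
pos 6: 5 -> hit
pos 7: 8 -> fault, frames [6, 5, 2, 9, 8]
pos 8: 6 -> hit
pos 9: 8 -> hit
pos 10: 5 -> hit
pos 11: 4 -> fault, evict 6, frames [5, 2, 9, 8, 4]
pos 12: 8 -> hit
pos 13: 6 -> fault, evict 5, frames [2, 9, 8, 4, 6]
At position 13, page 5 is evicted.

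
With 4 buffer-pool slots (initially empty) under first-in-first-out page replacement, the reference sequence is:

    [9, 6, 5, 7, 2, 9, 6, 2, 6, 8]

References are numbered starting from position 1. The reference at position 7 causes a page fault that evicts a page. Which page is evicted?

pos 1: 9: miss, frames {9}
pos 2: 6: miss, frames {9,6}
pos 3: 5: miss, frames {9,6,5}
pos 4: 7: miss, frames {9,6,5,7}
pos 5: 2: miss, evict 9, frames {6,5,7,2}
pos 6: 9: miss, evict 6, frames {5,7,2,9}
pos 7: 6: miss, evict 5, frames {7,2,9,6}
At position 7, page 5 is evicted.

5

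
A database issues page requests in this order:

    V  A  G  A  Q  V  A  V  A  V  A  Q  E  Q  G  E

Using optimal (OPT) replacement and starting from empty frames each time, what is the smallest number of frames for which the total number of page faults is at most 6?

f=1: 16 faults
f=2: 8 faults
f=3: 6 faults
f=4: 5 faults
f=5: 5 faults
Smallest f with faults ≤ 6 is 3.

3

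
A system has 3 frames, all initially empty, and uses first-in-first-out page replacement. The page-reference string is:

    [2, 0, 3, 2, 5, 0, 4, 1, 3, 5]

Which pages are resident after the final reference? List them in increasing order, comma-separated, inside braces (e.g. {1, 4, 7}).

2 → fault, frames [2]
0 → fault, frames [2, 0]
3 → fault, frames [2, 0, 3]
2 → hit
5 → fault, evict 2, frames [0, 3, 5]
0 → hit
4 → fault, evict 0, frames [3, 5, 4]
1 → fault, evict 3, frames [5, 4, 1]
3 → fault, evict 5, frames [4, 1, 3]
5 → fault, evict 4, frames [1, 3, 5]

{1, 3, 5}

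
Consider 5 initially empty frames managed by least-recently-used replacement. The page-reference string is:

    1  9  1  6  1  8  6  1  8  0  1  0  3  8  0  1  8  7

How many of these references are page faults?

7

1 → miss, frames (1)
9 → miss, frames (1 9)
1 → hit
6 → miss, frames (9 1 6)
1 → hit
8 → miss, frames (9 6 1 8)
6 → hit
1 → hit
8 → hit
0 → miss, frames (9 6 1 8 0)
1 → hit
0 → hit
3 → miss, evict 9, frames (6 8 1 0 3)
8 → hit
0 → hit
1 → hit
8 → hit
7 → miss, evict 6, frames (3 0 1 8 7)
Page faults: 7.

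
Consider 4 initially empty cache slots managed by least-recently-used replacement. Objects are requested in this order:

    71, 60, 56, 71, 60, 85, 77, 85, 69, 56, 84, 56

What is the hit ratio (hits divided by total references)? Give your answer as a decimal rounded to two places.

0.33

71 → miss, frames {71}
60 → miss, frames {71,60}
56 → miss, frames {71,60,56}
71 → hit
60 → hit
85 → miss, frames {56,71,60,85}
77 → miss, evict 56, frames {71,60,85,77}
85 → hit
69 → miss, evict 71, frames {60,77,85,69}
56 → miss, evict 60, frames {77,85,69,56}
84 → miss, evict 77, frames {85,69,56,84}
56 → hit
Hits: 4 of 12 references → 4/12 = 0.3333.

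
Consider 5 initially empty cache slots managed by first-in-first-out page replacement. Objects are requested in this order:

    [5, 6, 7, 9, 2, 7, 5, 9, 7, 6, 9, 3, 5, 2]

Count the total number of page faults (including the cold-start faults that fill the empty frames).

7

5 → miss, frames (5)
6 → miss, frames (5 6)
7 → miss, frames (5 6 7)
9 → miss, frames (5 6 7 9)
2 → miss, frames (5 6 7 9 2)
7 → hit
5 → hit
9 → hit
7 → hit
6 → hit
9 → hit
3 → miss, evict 5, frames (6 7 9 2 3)
5 → miss, evict 6, frames (7 9 2 3 5)
2 → hit
Page faults: 7.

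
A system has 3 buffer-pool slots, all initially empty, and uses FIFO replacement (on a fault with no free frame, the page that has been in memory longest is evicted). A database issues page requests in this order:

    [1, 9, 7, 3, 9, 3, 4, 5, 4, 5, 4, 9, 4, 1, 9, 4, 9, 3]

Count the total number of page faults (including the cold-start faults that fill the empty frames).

10

1 -> miss, frames (1)
9 -> miss, frames (1 9)
7 -> miss, frames (1 9 7)
3 -> miss, evict 1, frames (9 7 3)
9 -> hit
3 -> hit
4 -> miss, evict 9, frames (7 3 4)
5 -> miss, evict 7, frames (3 4 5)
4 -> hit
5 -> hit
4 -> hit
9 -> miss, evict 3, frames (4 5 9)
4 -> hit
1 -> miss, evict 4, frames (5 9 1)
9 -> hit
4 -> miss, evict 5, frames (9 1 4)
9 -> hit
3 -> miss, evict 9, frames (1 4 3)
Page faults: 10.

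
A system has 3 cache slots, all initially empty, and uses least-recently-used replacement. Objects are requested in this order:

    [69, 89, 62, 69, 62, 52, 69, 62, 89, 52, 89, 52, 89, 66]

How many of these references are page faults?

7

69 -> miss, frames (69)
89 -> miss, frames (69 89)
62 -> miss, frames (69 89 62)
69 -> hit
62 -> hit
52 -> miss, evict 89, frames (69 62 52)
69 -> hit
62 -> hit
89 -> miss, evict 52, frames (69 62 89)
52 -> miss, evict 69, frames (62 89 52)
89 -> hit
52 -> hit
89 -> hit
66 -> miss, evict 62, frames (52 89 66)
Page faults: 7.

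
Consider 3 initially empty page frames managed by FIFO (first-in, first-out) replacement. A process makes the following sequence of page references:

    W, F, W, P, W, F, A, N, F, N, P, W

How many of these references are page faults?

W: miss, frames {W}
F: miss, frames {W,F}
W: hit
P: miss, frames {W,F,P}
W: hit
F: hit
A: miss, evict W, frames {F,P,A}
N: miss, evict F, frames {P,A,N}
F: miss, evict P, frames {A,N,F}
N: hit
P: miss, evict A, frames {N,F,P}
W: miss, evict N, frames {F,P,W}
Page faults: 8.

8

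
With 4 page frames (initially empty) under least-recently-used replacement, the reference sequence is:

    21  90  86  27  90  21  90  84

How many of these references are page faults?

21 -> fault, frames {21}
90 -> fault, frames {21,90}
86 -> fault, frames {21,90,86}
27 -> fault, frames {21,90,86,27}
90 -> hit
21 -> hit
90 -> hit
84 -> fault, evict 86, frames {27,21,90,84}
Page faults: 5.

5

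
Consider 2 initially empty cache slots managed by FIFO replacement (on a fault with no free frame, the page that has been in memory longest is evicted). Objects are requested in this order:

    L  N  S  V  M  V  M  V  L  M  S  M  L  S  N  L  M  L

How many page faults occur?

L: fault, frames (L)
N: fault, frames (L N)
S: fault, evict L, frames (N S)
V: fault, evict N, frames (S V)
M: fault, evict S, frames (V M)
V: hit
M: hit
V: hit
L: fault, evict V, frames (M L)
M: hit
S: fault, evict M, frames (L S)
M: fault, evict L, frames (S M)
L: fault, evict S, frames (M L)
S: fault, evict M, frames (L S)
N: fault, evict L, frames (S N)
L: fault, evict S, frames (N L)
M: fault, evict N, frames (L M)
L: hit
Page faults: 13.

13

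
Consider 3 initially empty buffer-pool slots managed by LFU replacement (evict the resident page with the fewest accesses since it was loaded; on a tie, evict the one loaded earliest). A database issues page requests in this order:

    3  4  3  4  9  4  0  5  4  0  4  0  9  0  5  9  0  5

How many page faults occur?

3 -> fault, frames {3}
4 -> fault, frames {3,4}
3 -> hit
4 -> hit
9 -> fault, frames {3,4,9}
4 -> hit
0 -> fault, evict 9, frames {3,4,0}
5 -> fault, evict 0, frames {3,4,5}
4 -> hit
0 -> fault, evict 5, frames {3,4,0}
4 -> hit
0 -> hit
9 -> fault, evict 3, frames {4,0,9}
0 -> hit
5 -> fault, evict 9, frames {4,0,5}
9 -> fault, evict 5, frames {4,0,9}
0 -> hit
5 -> fault, evict 9, frames {4,0,5}
Page faults: 10.

10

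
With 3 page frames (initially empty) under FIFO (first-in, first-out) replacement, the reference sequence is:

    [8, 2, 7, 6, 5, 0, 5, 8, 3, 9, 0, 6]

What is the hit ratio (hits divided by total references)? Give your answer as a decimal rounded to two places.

8 -> fault, frames {8}
2 -> fault, frames {8,2}
7 -> fault, frames {8,2,7}
6 -> fault, evict 8, frames {2,7,6}
5 -> fault, evict 2, frames {7,6,5}
0 -> fault, evict 7, frames {6,5,0}
5 -> hit
8 -> fault, evict 6, frames {5,0,8}
3 -> fault, evict 5, frames {0,8,3}
9 -> fault, evict 0, frames {8,3,9}
0 -> fault, evict 8, frames {3,9,0}
6 -> fault, evict 3, frames {9,0,6}
Hits: 1 of 12 references → 1/12 = 0.0833.

0.08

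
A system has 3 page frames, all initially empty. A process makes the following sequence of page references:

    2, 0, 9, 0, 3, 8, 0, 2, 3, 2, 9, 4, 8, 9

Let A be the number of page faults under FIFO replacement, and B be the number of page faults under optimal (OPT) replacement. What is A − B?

3

Under FIFO: F F F . F F F F F . F F F . → 11 faults.
Under OPT: F F F . F F . . F . F F . . → 8 faults.
A − B = 11 − 8 = 3.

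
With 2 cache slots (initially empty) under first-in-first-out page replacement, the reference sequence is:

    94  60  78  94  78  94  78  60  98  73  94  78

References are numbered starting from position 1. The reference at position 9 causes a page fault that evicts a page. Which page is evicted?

94

pos 1: 94 -> miss, frames [94]
pos 2: 60 -> miss, frames [94, 60]
pos 3: 78 -> miss, evict 94, frames [60, 78]
pos 4: 94 -> miss, evict 60, frames [78, 94]
pos 5: 78 -> hit
pos 6: 94 -> hit
pos 7: 78 -> hit
pos 8: 60 -> miss, evict 78, frames [94, 60]
pos 9: 98 -> miss, evict 94, frames [60, 98]
At position 9, page 94 is evicted.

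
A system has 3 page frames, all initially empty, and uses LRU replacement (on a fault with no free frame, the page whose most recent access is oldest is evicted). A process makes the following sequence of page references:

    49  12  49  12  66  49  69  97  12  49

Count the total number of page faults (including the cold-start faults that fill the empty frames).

49 → miss, frames {49}
12 → miss, frames {49,12}
49 → hit
12 → hit
66 → miss, frames {49,12,66}
49 → hit
69 → miss, evict 12, frames {66,49,69}
97 → miss, evict 66, frames {49,69,97}
12 → miss, evict 49, frames {69,97,12}
49 → miss, evict 69, frames {97,12,49}
Page faults: 7.

7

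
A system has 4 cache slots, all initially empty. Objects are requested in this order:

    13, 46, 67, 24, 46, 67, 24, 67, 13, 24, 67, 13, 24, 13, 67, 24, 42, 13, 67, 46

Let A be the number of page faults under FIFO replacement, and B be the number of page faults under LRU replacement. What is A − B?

Under FIFO: F F F F . . . . . . . . . . . . F F . F → 7 faults.
Under LRU: F F F F . . . . . . . . . . . . F . . F → 6 faults.
A − B = 7 − 6 = 1.

1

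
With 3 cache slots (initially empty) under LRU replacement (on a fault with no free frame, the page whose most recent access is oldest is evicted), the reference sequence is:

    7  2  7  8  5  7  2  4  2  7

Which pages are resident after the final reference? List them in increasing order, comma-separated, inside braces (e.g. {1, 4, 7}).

7: fault, frames {7}
2: fault, frames {7,2}
7: hit
8: fault, frames {2,7,8}
5: fault, evict 2, frames {7,8,5}
7: hit
2: fault, evict 8, frames {5,7,2}
4: fault, evict 5, frames {7,2,4}
2: hit
7: hit

{2, 4, 7}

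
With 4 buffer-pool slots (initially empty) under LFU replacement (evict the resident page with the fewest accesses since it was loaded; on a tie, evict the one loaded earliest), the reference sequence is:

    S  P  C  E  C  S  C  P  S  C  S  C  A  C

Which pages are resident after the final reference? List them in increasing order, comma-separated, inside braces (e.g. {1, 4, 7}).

S -> fault, frames [S]
P -> fault, frames [S, P]
C -> fault, frames [S, P, C]
E -> fault, frames [S, P, C, E]
C -> hit
S -> hit
C -> hit
P -> hit
S -> hit
C -> hit
S -> hit
C -> hit
A -> fault, evict E, frames [S, P, C, A]
C -> hit

{A, C, P, S}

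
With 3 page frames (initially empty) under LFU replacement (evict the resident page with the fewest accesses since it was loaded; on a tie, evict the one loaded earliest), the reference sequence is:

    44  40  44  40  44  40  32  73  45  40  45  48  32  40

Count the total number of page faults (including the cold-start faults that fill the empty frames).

7

44 → miss, frames {44}
40 → miss, frames {44,40}
44 → hit
40 → hit
44 → hit
40 → hit
32 → miss, frames {44,40,32}
73 → miss, evict 32, frames {44,40,73}
45 → miss, evict 73, frames {44,40,45}
40 → hit
45 → hit
48 → miss, evict 45, frames {44,40,48}
32 → miss, evict 48, frames {44,40,32}
40 → hit
Page faults: 7.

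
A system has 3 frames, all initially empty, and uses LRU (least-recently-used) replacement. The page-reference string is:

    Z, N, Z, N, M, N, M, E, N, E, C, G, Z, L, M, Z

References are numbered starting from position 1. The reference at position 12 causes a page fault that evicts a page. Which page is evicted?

pos 1: Z → fault, frames {Z}
pos 2: N → fault, frames {Z,N}
pos 3: Z → hit
pos 4: N → hit
pos 5: M → fault, frames {Z,N,M}
pos 6: N → hit
pos 7: M → hit
pos 8: E → fault, evict Z, frames {N,M,E}
pos 9: N → hit
pos 10: E → hit
pos 11: C → fault, evict M, frames {N,E,C}
pos 12: G → fault, evict N, frames {E,C,G}
At position 12, page N is evicted.

N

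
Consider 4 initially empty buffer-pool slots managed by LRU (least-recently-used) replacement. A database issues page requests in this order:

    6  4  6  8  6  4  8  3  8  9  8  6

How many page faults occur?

6 -> fault, frames {6}
4 -> fault, frames {6,4}
6 -> hit
8 -> fault, frames {4,6,8}
6 -> hit
4 -> hit
8 -> hit
3 -> fault, frames {6,4,8,3}
8 -> hit
9 -> fault, evict 6, frames {4,3,8,9}
8 -> hit
6 -> fault, evict 4, frames {3,9,8,6}
Page faults: 6.

6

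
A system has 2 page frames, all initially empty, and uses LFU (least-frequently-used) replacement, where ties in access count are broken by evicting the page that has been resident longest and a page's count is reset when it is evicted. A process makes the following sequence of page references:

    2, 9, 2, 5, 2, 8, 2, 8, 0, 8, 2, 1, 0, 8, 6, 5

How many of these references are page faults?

11

2 → miss, frames (2)
9 → miss, frames (2 9)
2 → hit
5 → miss, evict 9, frames (2 5)
2 → hit
8 → miss, evict 5, frames (2 8)
2 → hit
8 → hit
0 → miss, evict 8, frames (2 0)
8 → miss, evict 0, frames (2 8)
2 → hit
1 → miss, evict 8, frames (2 1)
0 → miss, evict 1, frames (2 0)
8 → miss, evict 0, frames (2 8)
6 → miss, evict 8, frames (2 6)
5 → miss, evict 6, frames (2 5)
Page faults: 11.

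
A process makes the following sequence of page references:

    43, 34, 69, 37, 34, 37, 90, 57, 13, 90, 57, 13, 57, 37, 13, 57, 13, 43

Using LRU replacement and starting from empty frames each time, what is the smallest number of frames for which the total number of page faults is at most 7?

7

f=1: 18 faults
f=2: 15 faults
f=3: 9 faults
f=4: 8 faults
f=5: 8 faults
f=6: 8 faults
f=7: 7 faults
Smallest f with faults ≤ 7 is 7.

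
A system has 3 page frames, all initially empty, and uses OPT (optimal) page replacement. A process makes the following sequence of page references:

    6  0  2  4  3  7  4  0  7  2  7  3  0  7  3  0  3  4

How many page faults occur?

9

6 → miss, frames (6)
0 → miss, frames (6 0)
2 → miss, frames (6 0 2)
4 → miss, evict 6, frames (0 2 4)
3 → miss, evict 2, frames (0 4 3)
7 → miss, evict 3, frames (0 4 7)
4 → hit
0 → hit
7 → hit
2 → miss, evict 4, frames (0 7 2)
7 → hit
3 → miss, evict 2, frames (0 7 3)
0 → hit
7 → hit
3 → hit
0 → hit
3 → hit
4 → miss, evict 3, frames (0 7 4)
Page faults: 9.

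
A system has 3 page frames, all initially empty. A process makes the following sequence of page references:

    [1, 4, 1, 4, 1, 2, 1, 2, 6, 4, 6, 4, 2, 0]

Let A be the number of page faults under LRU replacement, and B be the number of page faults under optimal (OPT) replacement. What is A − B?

Under LRU: F F . . . F . . F F . . . F → 6 faults.
Under OPT: F F . . . F . . F . . . . F → 5 faults.
A − B = 6 − 5 = 1.

1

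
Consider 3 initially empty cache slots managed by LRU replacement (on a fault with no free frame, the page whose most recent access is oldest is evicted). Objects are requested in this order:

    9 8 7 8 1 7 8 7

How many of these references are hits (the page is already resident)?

4

9 → miss, frames (9)
8 → miss, frames (9 8)
7 → miss, frames (9 8 7)
8 → hit
1 → miss, evict 9, frames (7 8 1)
7 → hit
8 → hit
7 → hit
Hits: 4.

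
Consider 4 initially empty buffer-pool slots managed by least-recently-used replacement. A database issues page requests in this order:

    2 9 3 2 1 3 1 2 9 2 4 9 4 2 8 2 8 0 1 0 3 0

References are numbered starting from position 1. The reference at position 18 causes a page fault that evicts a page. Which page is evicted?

9

pos 1: 2 -> miss, frames [2]
pos 2: 9 -> miss, frames [2, 9]
pos 3: 3 -> miss, frames [2, 9, 3]
pos 4: 2 -> hit
pos 5: 1 -> miss, frames [9, 3, 2, 1]
pos 6: 3 -> hit
pos 7: 1 -> hit
pos 8: 2 -> hit
pos 9: 9 -> hit
pos 10: 2 -> hit
pos 11: 4 -> miss, evict 3, frames [1, 9, 2, 4]
pos 12: 9 -> hit
pos 13: 4 -> hit
pos 14: 2 -> hit
pos 15: 8 -> miss, evict 1, frames [9, 4, 2, 8]
pos 16: 2 -> hit
pos 17: 8 -> hit
pos 18: 0 -> miss, evict 9, frames [4, 2, 8, 0]
At position 18, page 9 is evicted.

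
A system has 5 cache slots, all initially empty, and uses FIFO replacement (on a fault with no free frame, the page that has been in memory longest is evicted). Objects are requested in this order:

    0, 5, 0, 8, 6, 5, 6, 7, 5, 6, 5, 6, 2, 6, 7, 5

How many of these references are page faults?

6

0 → miss, frames {0}
5 → miss, frames {0,5}
0 → hit
8 → miss, frames {0,5,8}
6 → miss, frames {0,5,8,6}
5 → hit
6 → hit
7 → miss, frames {0,5,8,6,7}
5 → hit
6 → hit
5 → hit
6 → hit
2 → miss, evict 0, frames {5,8,6,7,2}
6 → hit
7 → hit
5 → hit
Page faults: 6.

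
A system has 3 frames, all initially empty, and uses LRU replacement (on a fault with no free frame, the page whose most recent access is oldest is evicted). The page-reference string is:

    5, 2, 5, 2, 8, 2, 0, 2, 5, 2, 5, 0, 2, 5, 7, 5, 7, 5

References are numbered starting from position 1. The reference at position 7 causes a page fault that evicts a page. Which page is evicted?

pos 1: 5: fault, frames [5]
pos 2: 2: fault, frames [5, 2]
pos 3: 5: hit
pos 4: 2: hit
pos 5: 8: fault, frames [5, 2, 8]
pos 6: 2: hit
pos 7: 0: fault, evict 5, frames [8, 2, 0]
At position 7, page 5 is evicted.

5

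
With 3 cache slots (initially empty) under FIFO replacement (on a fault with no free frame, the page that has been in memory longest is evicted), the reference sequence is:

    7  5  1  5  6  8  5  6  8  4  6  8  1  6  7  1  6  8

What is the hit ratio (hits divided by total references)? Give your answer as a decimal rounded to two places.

0.28

7 → miss, frames [7]
5 → miss, frames [7, 5]
1 → miss, frames [7, 5, 1]
5 → hit
6 → miss, evict 7, frames [5, 1, 6]
8 → miss, evict 5, frames [1, 6, 8]
5 → miss, evict 1, frames [6, 8, 5]
6 → hit
8 → hit
4 → miss, evict 6, frames [8, 5, 4]
6 → miss, evict 8, frames [5, 4, 6]
8 → miss, evict 5, frames [4, 6, 8]
1 → miss, evict 4, frames [6, 8, 1]
6 → hit
7 → miss, evict 6, frames [8, 1, 7]
1 → hit
6 → miss, evict 8, frames [1, 7, 6]
8 → miss, evict 1, frames [7, 6, 8]
Hits: 5 of 18 references → 5/18 = 0.2778.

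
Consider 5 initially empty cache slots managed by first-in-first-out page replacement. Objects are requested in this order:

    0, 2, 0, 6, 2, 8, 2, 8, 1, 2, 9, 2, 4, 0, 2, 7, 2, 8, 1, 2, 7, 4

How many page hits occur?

0: fault, frames [0]
2: fault, frames [0, 2]
0: hit
6: fault, frames [0, 2, 6]
2: hit
8: fault, frames [0, 2, 6, 8]
2: hit
8: hit
1: fault, frames [0, 2, 6, 8, 1]
2: hit
9: fault, evict 0, frames [2, 6, 8, 1, 9]
2: hit
4: fault, evict 2, frames [6, 8, 1, 9, 4]
0: fault, evict 6, frames [8, 1, 9, 4, 0]
2: fault, evict 8, frames [1, 9, 4, 0, 2]
7: fault, evict 1, frames [9, 4, 0, 2, 7]
2: hit
8: fault, evict 9, frames [4, 0, 2, 7, 8]
1: fault, evict 4, frames [0, 2, 7, 8, 1]
2: hit
7: hit
4: fault, evict 0, frames [2, 7, 8, 1, 4]
Hits: 9.

9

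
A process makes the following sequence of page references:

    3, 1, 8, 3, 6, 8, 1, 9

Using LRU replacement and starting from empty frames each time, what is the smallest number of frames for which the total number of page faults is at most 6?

3

f=1: 8 faults
f=2: 8 faults
f=3: 6 faults
f=4: 5 faults
f=5: 5 faults
Smallest f with faults ≤ 6 is 3.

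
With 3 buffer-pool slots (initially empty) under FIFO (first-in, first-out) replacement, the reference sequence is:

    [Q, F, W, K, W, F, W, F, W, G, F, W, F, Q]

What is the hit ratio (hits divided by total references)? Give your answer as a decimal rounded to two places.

Q -> fault, frames [Q]
F -> fault, frames [Q, F]
W -> fault, frames [Q, F, W]
K -> fault, evict Q, frames [F, W, K]
W -> hit
F -> hit
W -> hit
F -> hit
W -> hit
G -> fault, evict F, frames [W, K, G]
F -> fault, evict W, frames [K, G, F]
W -> fault, evict K, frames [G, F, W]
F -> hit
Q -> fault, evict G, frames [F, W, Q]
Hits: 6 of 14 references → 6/14 = 0.4286.

0.43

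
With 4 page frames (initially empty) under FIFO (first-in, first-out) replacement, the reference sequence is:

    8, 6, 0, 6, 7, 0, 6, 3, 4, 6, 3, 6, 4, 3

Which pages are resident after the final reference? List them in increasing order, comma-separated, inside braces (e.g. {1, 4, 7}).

{3, 4, 6, 7}

8 → miss, frames (8)
6 → miss, frames (8 6)
0 → miss, frames (8 6 0)
6 → hit
7 → miss, frames (8 6 0 7)
0 → hit
6 → hit
3 → miss, evict 8, frames (6 0 7 3)
4 → miss, evict 6, frames (0 7 3 4)
6 → miss, evict 0, frames (7 3 4 6)
3 → hit
6 → hit
4 → hit
3 → hit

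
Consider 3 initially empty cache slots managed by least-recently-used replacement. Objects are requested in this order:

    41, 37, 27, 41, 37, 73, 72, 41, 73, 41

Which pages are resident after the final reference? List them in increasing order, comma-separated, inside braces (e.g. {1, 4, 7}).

41 -> fault, frames (41)
37 -> fault, frames (41 37)
27 -> fault, frames (41 37 27)
41 -> hit
37 -> hit
73 -> fault, evict 27, frames (41 37 73)
72 -> fault, evict 41, frames (37 73 72)
41 -> fault, evict 37, frames (73 72 41)
73 -> hit
41 -> hit

{41, 72, 73}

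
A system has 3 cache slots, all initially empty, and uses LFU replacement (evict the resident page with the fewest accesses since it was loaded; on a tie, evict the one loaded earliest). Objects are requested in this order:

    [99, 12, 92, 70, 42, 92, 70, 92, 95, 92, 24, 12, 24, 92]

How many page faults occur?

99 → fault, frames {99}
12 → fault, frames {99,12}
92 → fault, frames {99,12,92}
70 → fault, evict 99, frames {12,92,70}
42 → fault, evict 12, frames {92,70,42}
92 → hit
70 → hit
92 → hit
95 → fault, evict 42, frames {92,70,95}
92 → hit
24 → fault, evict 95, frames {92,70,24}
12 → fault, evict 24, frames {92,70,12}
24 → fault, evict 12, frames {92,70,24}
92 → hit
Page faults: 9.

9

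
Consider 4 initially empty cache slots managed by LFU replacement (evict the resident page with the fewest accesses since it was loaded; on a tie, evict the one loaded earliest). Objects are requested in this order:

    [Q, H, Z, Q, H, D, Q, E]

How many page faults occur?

Q: fault, frames {Q}
H: fault, frames {Q,H}
Z: fault, frames {Q,H,Z}
Q: hit
H: hit
D: fault, frames {Q,H,Z,D}
Q: hit
E: fault, evict Z, frames {Q,H,D,E}
Page faults: 5.

5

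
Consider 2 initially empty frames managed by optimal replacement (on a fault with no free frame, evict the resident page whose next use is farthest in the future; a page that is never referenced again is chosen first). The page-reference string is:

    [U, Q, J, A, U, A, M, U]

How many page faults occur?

U: fault, frames [U]
Q: fault, frames [U, Q]
J: fault, evict Q, frames [U, J]
A: fault, evict J, frames [U, A]
U: hit
A: hit
M: fault, evict A, frames [U, M]
U: hit
Page faults: 5.

5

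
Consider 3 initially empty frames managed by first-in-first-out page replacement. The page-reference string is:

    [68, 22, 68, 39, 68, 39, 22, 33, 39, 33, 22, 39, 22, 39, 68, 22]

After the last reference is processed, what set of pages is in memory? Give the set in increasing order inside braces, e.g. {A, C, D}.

{22, 33, 68}

68: miss, frames (68)
22: miss, frames (68 22)
68: hit
39: miss, frames (68 22 39)
68: hit
39: hit
22: hit
33: miss, evict 68, frames (22 39 33)
39: hit
33: hit
22: hit
39: hit
22: hit
39: hit
68: miss, evict 22, frames (39 33 68)
22: miss, evict 39, frames (33 68 22)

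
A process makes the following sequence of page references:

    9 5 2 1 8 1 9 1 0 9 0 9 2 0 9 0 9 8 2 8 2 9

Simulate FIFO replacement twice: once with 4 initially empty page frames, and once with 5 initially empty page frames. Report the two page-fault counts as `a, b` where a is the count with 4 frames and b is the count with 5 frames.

8, 7

4 frames: F F F F F . F . F . . . F . . . . . . . . . → 8 faults.
5 frames: F F F F F . . . F F . . . . . . . . . . . . → 7 faults.
7 < 8: adding a frame reduced faults, as is typical.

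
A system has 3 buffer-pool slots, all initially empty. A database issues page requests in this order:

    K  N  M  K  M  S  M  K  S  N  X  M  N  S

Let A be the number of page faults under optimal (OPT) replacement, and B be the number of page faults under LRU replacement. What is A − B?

-1

Under OPT: F F F . . F . . . F F . . F → 7 faults.
Under LRU: F F F . . F . . . F F F . F → 8 faults.
A − B = 7 − 8 = -1.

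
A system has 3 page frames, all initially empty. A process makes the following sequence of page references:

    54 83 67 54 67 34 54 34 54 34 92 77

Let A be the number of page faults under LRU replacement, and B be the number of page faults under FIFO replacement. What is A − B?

-1

Under LRU: F F F . . F . . . . F F → 6 faults.
Under FIFO: F F F . . F F . . . F F → 7 faults.
A − B = 6 − 7 = -1.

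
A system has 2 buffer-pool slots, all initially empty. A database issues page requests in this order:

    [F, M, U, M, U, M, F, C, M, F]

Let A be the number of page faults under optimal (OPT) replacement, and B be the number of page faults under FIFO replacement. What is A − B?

-1

Under OPT: F F F . . . F F . F → 6 faults.
Under FIFO: F F F . . . F F F F → 7 faults.
A − B = 6 − 7 = -1.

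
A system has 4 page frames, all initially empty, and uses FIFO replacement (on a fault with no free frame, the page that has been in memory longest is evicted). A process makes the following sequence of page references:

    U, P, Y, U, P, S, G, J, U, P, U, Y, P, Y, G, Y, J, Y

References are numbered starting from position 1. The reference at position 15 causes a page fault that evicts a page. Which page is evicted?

J

pos 1: U -> miss, frames (U)
pos 2: P -> miss, frames (U P)
pos 3: Y -> miss, frames (U P Y)
pos 4: U -> hit
pos 5: P -> hit
pos 6: S -> miss, frames (U P Y S)
pos 7: G -> miss, evict U, frames (P Y S G)
pos 8: J -> miss, evict P, frames (Y S G J)
pos 9: U -> miss, evict Y, frames (S G J U)
pos 10: P -> miss, evict S, frames (G J U P)
pos 11: U -> hit
pos 12: Y -> miss, evict G, frames (J U P Y)
pos 13: P -> hit
pos 14: Y -> hit
pos 15: G -> miss, evict J, frames (U P Y G)
At position 15, page J is evicted.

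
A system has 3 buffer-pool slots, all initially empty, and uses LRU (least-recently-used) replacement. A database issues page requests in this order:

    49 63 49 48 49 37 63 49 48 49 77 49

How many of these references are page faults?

7

49 → fault, frames (49)
63 → fault, frames (49 63)
49 → hit
48 → fault, frames (63 49 48)
49 → hit
37 → fault, evict 63, frames (48 49 37)
63 → fault, evict 48, frames (49 37 63)
49 → hit
48 → fault, evict 37, frames (63 49 48)
49 → hit
77 → fault, evict 63, frames (48 49 77)
49 → hit
Page faults: 7.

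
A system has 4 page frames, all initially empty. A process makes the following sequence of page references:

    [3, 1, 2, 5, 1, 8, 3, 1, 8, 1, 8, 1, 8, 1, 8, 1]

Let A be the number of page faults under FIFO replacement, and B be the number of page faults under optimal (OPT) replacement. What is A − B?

Under FIFO: F F F F . F F F . . . . . . . . → 7 faults.
Under OPT: F F F F . F . . . . . . . . . . → 5 faults.
A − B = 7 − 5 = 2.

2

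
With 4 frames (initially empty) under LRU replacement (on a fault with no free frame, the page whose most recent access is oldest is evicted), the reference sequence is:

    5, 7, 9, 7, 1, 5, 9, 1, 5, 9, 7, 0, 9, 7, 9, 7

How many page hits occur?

5: miss, frames [5]
7: miss, frames [5, 7]
9: miss, frames [5, 7, 9]
7: hit
1: miss, frames [5, 9, 7, 1]
5: hit
9: hit
1: hit
5: hit
9: hit
7: hit
0: miss, evict 1, frames [5, 9, 7, 0]
9: hit
7: hit
9: hit
7: hit
Hits: 11.

11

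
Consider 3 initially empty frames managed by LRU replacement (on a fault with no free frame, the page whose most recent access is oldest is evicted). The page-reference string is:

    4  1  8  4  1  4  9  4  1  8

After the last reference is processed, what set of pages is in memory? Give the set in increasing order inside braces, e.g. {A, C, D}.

4: miss, frames (4)
1: miss, frames (4 1)
8: miss, frames (4 1 8)
4: hit
1: hit
4: hit
9: miss, evict 8, frames (1 4 9)
4: hit
1: hit
8: miss, evict 9, frames (4 1 8)

{1, 4, 8}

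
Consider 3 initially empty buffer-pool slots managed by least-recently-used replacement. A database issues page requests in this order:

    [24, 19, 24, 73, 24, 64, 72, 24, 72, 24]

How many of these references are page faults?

5

24 → miss, frames {24}
19 → miss, frames {24,19}
24 → hit
73 → miss, frames {19,24,73}
24 → hit
64 → miss, evict 19, frames {73,24,64}
72 → miss, evict 73, frames {24,64,72}
24 → hit
72 → hit
24 → hit
Page faults: 5.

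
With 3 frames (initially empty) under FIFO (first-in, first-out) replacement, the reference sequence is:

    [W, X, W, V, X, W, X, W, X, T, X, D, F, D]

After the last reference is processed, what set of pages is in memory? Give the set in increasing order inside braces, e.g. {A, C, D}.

W: fault, frames [W]
X: fault, frames [W, X]
W: hit
V: fault, frames [W, X, V]
X: hit
W: hit
X: hit
W: hit
X: hit
T: fault, evict W, frames [X, V, T]
X: hit
D: fault, evict X, frames [V, T, D]
F: fault, evict V, frames [T, D, F]
D: hit

{D, F, T}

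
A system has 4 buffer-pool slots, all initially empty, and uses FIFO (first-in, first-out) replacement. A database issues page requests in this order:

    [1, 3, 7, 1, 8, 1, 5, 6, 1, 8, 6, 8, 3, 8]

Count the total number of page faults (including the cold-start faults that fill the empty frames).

1 -> fault, frames [1]
3 -> fault, frames [1, 3]
7 -> fault, frames [1, 3, 7]
1 -> hit
8 -> fault, frames [1, 3, 7, 8]
1 -> hit
5 -> fault, evict 1, frames [3, 7, 8, 5]
6 -> fault, evict 3, frames [7, 8, 5, 6]
1 -> fault, evict 7, frames [8, 5, 6, 1]
8 -> hit
6 -> hit
8 -> hit
3 -> fault, evict 8, frames [5, 6, 1, 3]
8 -> fault, evict 5, frames [6, 1, 3, 8]
Page faults: 9.

9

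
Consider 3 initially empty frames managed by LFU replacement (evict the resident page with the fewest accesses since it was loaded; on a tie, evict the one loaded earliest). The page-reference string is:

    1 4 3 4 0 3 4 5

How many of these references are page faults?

1 -> fault, frames [1]
4 -> fault, frames [1, 4]
3 -> fault, frames [1, 4, 3]
4 -> hit
0 -> fault, evict 1, frames [4, 3, 0]
3 -> hit
4 -> hit
5 -> fault, evict 0, frames [4, 3, 5]
Page faults: 5.

5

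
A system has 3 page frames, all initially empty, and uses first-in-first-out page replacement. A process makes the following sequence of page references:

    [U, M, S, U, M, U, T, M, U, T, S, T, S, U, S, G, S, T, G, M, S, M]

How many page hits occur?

13

U → miss, frames {U}
M → miss, frames {U,M}
S → miss, frames {U,M,S}
U → hit
M → hit
U → hit
T → miss, evict U, frames {M,S,T}
M → hit
U → miss, evict M, frames {S,T,U}
T → hit
S → hit
T → hit
S → hit
U → hit
S → hit
G → miss, evict S, frames {T,U,G}
S → miss, evict T, frames {U,G,S}
T → miss, evict U, frames {G,S,T}
G → hit
M → miss, evict G, frames {S,T,M}
S → hit
M → hit
Hits: 13.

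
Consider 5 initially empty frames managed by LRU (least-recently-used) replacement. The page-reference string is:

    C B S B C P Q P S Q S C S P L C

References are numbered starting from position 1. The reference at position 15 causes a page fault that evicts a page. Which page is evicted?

B

pos 1: C → fault, frames {C}
pos 2: B → fault, frames {C,B}
pos 3: S → fault, frames {C,B,S}
pos 4: B → hit
pos 5: C → hit
pos 6: P → fault, frames {S,B,C,P}
pos 7: Q → fault, frames {S,B,C,P,Q}
pos 8: P → hit
pos 9: S → hit
pos 10: Q → hit
pos 11: S → hit
pos 12: C → hit
pos 13: S → hit
pos 14: P → hit
pos 15: L → fault, evict B, frames {Q,C,S,P,L}
At position 15, page B is evicted.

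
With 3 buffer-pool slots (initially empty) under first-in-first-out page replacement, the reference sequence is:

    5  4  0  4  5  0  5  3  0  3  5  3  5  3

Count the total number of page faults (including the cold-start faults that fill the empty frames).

5: miss, frames (5)
4: miss, frames (5 4)
0: miss, frames (5 4 0)
4: hit
5: hit
0: hit
5: hit
3: miss, evict 5, frames (4 0 3)
0: hit
3: hit
5: miss, evict 4, frames (0 3 5)
3: hit
5: hit
3: hit
Page faults: 5.

5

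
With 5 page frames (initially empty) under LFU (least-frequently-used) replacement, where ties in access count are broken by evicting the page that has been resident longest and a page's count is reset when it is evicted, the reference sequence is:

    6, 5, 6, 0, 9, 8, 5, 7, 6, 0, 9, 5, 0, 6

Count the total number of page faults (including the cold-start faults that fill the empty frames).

6: miss, frames [6]
5: miss, frames [6, 5]
6: hit
0: miss, frames [6, 5, 0]
9: miss, frames [6, 5, 0, 9]
8: miss, frames [6, 5, 0, 9, 8]
5: hit
7: miss, evict 0, frames [6, 5, 9, 8, 7]
6: hit
0: miss, evict 9, frames [6, 5, 8, 7, 0]
9: miss, evict 8, frames [6, 5, 7, 0, 9]
5: hit
0: hit
6: hit
Page faults: 8.

8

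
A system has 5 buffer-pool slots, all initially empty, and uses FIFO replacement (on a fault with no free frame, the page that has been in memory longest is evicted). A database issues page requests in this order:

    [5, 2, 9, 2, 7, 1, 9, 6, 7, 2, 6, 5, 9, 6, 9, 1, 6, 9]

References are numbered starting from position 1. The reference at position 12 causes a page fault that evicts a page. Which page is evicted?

pos 1: 5 → miss, frames (5)
pos 2: 2 → miss, frames (5 2)
pos 3: 9 → miss, frames (5 2 9)
pos 4: 2 → hit
pos 5: 7 → miss, frames (5 2 9 7)
pos 6: 1 → miss, frames (5 2 9 7 1)
pos 7: 9 → hit
pos 8: 6 → miss, evict 5, frames (2 9 7 1 6)
pos 9: 7 → hit
pos 10: 2 → hit
pos 11: 6 → hit
pos 12: 5 → miss, evict 2, frames (9 7 1 6 5)
At position 12, page 2 is evicted.

2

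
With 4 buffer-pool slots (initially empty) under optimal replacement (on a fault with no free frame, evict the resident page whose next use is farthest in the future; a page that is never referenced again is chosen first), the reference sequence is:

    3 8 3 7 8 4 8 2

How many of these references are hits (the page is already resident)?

3 → fault, frames (3)
8 → fault, frames (3 8)
3 → hit
7 → fault, frames (3 8 7)
8 → hit
4 → fault, frames (3 8 7 4)
8 → hit
2 → fault, evict 4, frames (3 8 7 2)
Hits: 3.

3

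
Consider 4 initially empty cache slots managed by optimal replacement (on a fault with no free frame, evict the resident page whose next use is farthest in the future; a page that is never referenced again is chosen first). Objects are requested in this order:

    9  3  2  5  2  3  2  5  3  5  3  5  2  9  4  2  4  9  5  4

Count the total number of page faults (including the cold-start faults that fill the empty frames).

5

9 → fault, frames {9}
3 → fault, frames {9,3}
2 → fault, frames {9,3,2}
5 → fault, frames {9,3,2,5}
2 → hit
3 → hit
2 → hit
5 → hit
3 → hit
5 → hit
3 → hit
5 → hit
2 → hit
9 → hit
4 → fault, evict 3, frames {9,2,5,4}
2 → hit
4 → hit
9 → hit
5 → hit
4 → hit
Page faults: 5.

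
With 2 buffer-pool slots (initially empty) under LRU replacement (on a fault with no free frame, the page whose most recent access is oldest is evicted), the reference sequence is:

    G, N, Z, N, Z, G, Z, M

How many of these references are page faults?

G -> miss, frames (G)
N -> miss, frames (G N)
Z -> miss, evict G, frames (N Z)
N -> hit
Z -> hit
G -> miss, evict N, frames (Z G)
Z -> hit
M -> miss, evict G, frames (Z M)
Page faults: 5.

5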